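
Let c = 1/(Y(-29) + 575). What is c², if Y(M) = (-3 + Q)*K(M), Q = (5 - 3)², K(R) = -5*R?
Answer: 1/518400 ≈ 1.9290e-6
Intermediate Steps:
Q = 4 (Q = 2² = 4)
Y(M) = -5*M (Y(M) = (-3 + 4)*(-5*M) = 1*(-5*M) = -5*M)
c = 1/720 (c = 1/(-5*(-29) + 575) = 1/(145 + 575) = 1/720 ≈ 0.0013889)
c² = (1/720)² = 1/518400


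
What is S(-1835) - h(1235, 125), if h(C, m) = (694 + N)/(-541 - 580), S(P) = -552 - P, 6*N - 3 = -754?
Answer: 8632871/6726 ≈ 1283.5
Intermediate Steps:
N = -751/6 (N = ½ + (⅙)*(-754) = ½ - 377/3 = -751/6 ≈ -125.17)
h(C, m) = -3413/6726 (h(C, m) = (694 - 751/6)/(-541 - 580) = (3413/6)/(-1121) = (3413/6)*(-1/1121) = -3413/6726)
S(-1835) - h(1235, 125) = (-552 - 1*(-1835)) - 1*(-3413/6726) = (-552 + 1835) + 3413/6726 = 1283 + 3413/6726 = 8632871/6726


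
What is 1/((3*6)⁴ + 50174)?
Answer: 1/155150 ≈ 6.4454e-6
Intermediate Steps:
1/((3*6)⁴ + 50174) = 1/(18⁴ + 50174) = 1/(104976 + 50174) = 1/155150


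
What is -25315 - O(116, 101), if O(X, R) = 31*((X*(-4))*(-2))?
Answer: -54083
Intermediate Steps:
O(X, R) = 248*X (O(X, R) = 31*(-4*X*(-2)) = 31*(8*X) = 248*X)
-25315 - O(116, 101) = -25315 - 248*116 = -25315 - 1*28768 = -25315 - 28768 = -54083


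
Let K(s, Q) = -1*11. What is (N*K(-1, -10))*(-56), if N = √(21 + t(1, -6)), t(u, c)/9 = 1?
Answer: 616*√30 ≈ 3374.0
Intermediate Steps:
t(u, c) = 9 (t(u, c) = 9*1 = 9)
K(s, Q) = -11
N = √30 (N = √(21 + 9) = √30 ≈ 5.4772)
(N*K(-1, -10))*(-56) = (√30*(-11))*(-56) = -11*√30*(-56) = 616*√30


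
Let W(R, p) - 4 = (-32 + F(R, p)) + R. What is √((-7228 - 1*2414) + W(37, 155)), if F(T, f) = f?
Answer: I*√9478 ≈ 97.355*I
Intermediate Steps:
W(R, p) = -28 + R + p (W(R, p) = 4 + ((-32 + p) + R) = 4 + (-32 + R + p) = -28 + R + p)
√((-7228 - 1*2414) + W(37, 155)) = √((-7228 - 1*2414) + (-28 + 37 + 155)) = √((-7228 - 2414) + 164) = √(-9642 + 164) = √(-9478) = I*√9478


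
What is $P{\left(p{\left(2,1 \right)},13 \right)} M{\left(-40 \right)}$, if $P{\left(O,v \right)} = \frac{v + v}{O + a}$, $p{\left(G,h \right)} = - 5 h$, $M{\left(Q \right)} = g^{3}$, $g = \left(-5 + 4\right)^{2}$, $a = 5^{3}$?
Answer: $\frac{13}{60} \approx 0.21667$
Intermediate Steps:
$a = 125$
$g = 1$ ($g = \left(-1\right)^{2} = 1$)
$M{\left(Q \right)} = 1$ ($M{\left(Q \right)} = 1^{3} = 1$)
$P{\left(O,v \right)} = \frac{2 v}{125 + O}$ ($P{\left(O,v \right)} = \frac{v + v}{O + 125} = \frac{2 v}{125 + O}$)
$P{\left(p{\left(2,1 \right)},13 \right)} M{\left(-40 \right)} = 2 \cdot 13 \frac{1}{125 - 5} \cdot 1 = 2 \cdot 13 \cdot \frac{1}{120} \cdot 1 = \frac{13}{60} \cdot 1 = \frac{13}{60}$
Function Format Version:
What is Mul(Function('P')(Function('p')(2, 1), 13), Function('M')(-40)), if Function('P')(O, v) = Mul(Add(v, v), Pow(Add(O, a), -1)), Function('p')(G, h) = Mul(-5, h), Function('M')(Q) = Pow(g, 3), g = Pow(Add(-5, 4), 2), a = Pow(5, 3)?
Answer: Rational(13, 60) ≈ 0.21667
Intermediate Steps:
a = 125
g = 1 (g = Pow(-1, 2) = 1)
Function('M')(Q) = 1 (Function('M')(Q) = Pow(1, 3) = 1)
Function('P')(O, v) = Mul(2, v, Pow(Add(125, O), -1)) (Function('P')(O, v) = Mul(Add(v, v), Pow(Add(O, 125), -1)) = Mul(Mul(2, v), Pow(Add(125, O), -1)) = Mul(2, v, Pow(Add(125, O), -1)))
Mul(Function('P')(Function('p')(2, 1), 13), Function('M')(-40)) = Mul(Mul(2, 13, Pow(Add(125, Mul(-5, 1)), -1)), 1) = Mul(Mul(2, 13, Pow(Add(125, -5), -1)), 1) = Mul(Mul(2, 13, Pow(120, -1)), 1) = Mul(Mul(2, 13, Rational(1, 120)), 1) = Mul(Rational(13, 60), 1) = Rational(13, 60)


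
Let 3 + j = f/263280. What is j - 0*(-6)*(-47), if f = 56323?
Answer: -733517/263280 ≈ -2.7861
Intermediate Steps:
j = -733517/263280 (j = -3 + 56323/263280 = -733517/263280 ≈ -2.7861)
j - 0*(-6)*(-47) = -733517/263280 - 0*(-6)*(-47) = -733517/263280 - 0*(-47) = -733517/263280 - 1*0 = -733517/263280 + 0 = -733517/263280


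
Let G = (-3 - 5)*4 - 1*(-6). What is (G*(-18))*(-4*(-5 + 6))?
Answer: -1872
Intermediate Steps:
G = -26 (G = -8*4 + 6 = -32 + 6 = -26)
(G*(-18))*(-4*(-5 + 6)) = (-26*(-18))*(-4*(-5 + 6)) = 468*(-4*1) = 468*(-4) = -1872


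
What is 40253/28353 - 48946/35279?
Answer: 32319649/1000265487 ≈ 0.032311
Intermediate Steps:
40253/28353 - 48946/35279 = 32319649/1000265487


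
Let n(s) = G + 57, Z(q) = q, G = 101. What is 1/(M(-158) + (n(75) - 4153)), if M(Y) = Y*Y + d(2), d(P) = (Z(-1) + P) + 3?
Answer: 1/20973 ≈ 4.7680e-5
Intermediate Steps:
n(s) = 158 (n(s) = 101 + 57 = 158)
d(P) = 2 + P (d(P) = (-1 + P) + 3 = 2 + P)
M(Y) = 4 + Y**2 (M(Y) = Y*Y + (2 + 2) = Y**2 + 4 = 4 + Y**2)
1/(M(-158) + (n(75) - 4153)) = 1/((4 + (-158)**2) + (158 - 4153)) = 1/((4 + 24964) - 3995) = 1/(24968 - 3995) = 1/20973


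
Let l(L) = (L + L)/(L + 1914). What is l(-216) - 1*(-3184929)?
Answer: 901334835/283 ≈ 3.1849e+6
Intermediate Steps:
l(L) = 2*L/(1914 + L) (l(L) = (2*L)/(1914 + L) = 2*L/(1914 + L))
l(-216) - 1*(-3184929) = 2*(-216)/(1914 - 216) - 1*(-3184929) = 2*(-216)/1698 + 3184929 = 2*(-216)*(1/1698) + 3184929 = -72/283 + 3184929 = 901334835/283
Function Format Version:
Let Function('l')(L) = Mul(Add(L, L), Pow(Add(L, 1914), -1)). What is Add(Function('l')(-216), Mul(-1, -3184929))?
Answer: Rational(901334835, 283) ≈ 3.1849e+6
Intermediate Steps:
Function('l')(L) = Mul(2, L, Pow(Add(1914, L), -1)) (Function('l')(L) = Mul(Mul(2, L), Pow(Add(1914, L), -1)) = Mul(2, L, Pow(Add(1914, L), -1)))
Add(Function('l')(-216), Mul(-1, -3184929)) = Add(Mul(2, -216, Pow(Add(1914, -216), -1)), Mul(-1, -3184929)) = Add(Mul(2, -216, Pow(1698, -1)), 3184929) = Add(Mul(2, -216, Rational(1, 1698)), 3184929) = Add(Rational(-72, 283), 3184929) = Rational(901334835, 283)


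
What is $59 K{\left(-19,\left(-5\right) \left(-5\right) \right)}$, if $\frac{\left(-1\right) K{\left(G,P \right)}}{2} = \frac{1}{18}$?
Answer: $- \frac{59}{9} \approx -6.5556$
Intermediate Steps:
$K{\left(G,P \right)} = - \frac{1}{9}$ ($K{\left(G,P \right)} = - \frac{2}{18} = \left(-2\right) \frac{1}{18} = - \frac{1}{9}$)
$59 K{\left(-19,\left(-5\right) \left(-5\right) \right)} = 59 \left(- \frac{1}{9}\right) = - \frac{59}{9}$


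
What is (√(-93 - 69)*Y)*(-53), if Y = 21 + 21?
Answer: -20034*I*√2 ≈ -28332.0*I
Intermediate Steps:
Y = 42
(√(-93 - 69)*Y)*(-53) = (√(-93 - 69)*42)*(-53) = (√(-162)*42)*(-53) = ((9*I*√2)*42)*(-53) = (378*I*√2)*(-53) = -20034*I*√2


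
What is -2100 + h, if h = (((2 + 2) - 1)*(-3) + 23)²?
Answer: -1904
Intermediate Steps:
h = 196 (h = ((4 - 1)*(-3) + 23)² = (3*(-3) + 23)² = (-9 + 23)² = 14² = 196)
-2100 + h = -2100 + 196 = -1904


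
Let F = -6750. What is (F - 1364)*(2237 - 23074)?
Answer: 169071418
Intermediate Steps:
(F - 1364)*(2237 - 23074) = (-6750 - 1364)*(2237 - 23074) = -8114*(-20837) = 169071418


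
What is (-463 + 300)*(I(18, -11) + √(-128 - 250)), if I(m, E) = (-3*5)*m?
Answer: 44010 - 489*I*√42 ≈ 44010.0 - 3169.1*I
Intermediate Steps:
I(m, E) = -15*m
(-463 + 300)*(I(18, -11) + √(-128 - 250)) = (-463 + 300)*(-15*18 + √(-128 - 250)) = -163*(-270 + √(-378)) = -163*(-270 + 3*I*√42) = 44010 - 489*I*√42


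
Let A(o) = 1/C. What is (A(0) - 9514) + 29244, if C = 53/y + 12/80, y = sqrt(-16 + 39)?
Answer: 22164542510/1123393 + 21200*sqrt(23)/1123393 ≈ 19730.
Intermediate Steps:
y = sqrt(23) ≈ 4.7958
C = 3/20 + 53*sqrt(23)/23 (C = 53/(sqrt(23)) + 12/80 = 53*(sqrt(23)/23) + 12*(1/80) = 53*sqrt(23)/23 + 3/20 = 3/20 + 53*sqrt(23)/23 ≈ 11.201)
A(o) = 1/(3/20 + 53*sqrt(23)/23)
(A(0) - 9514) + 29244 = ((-1380/1123393 + 21200*sqrt(23)/1123393) - 9514) + 29244 = (-10687962382/1123393 + 21200*sqrt(23)/1123393) + 29244 = 22164542510/1123393 + 21200*sqrt(23)/1123393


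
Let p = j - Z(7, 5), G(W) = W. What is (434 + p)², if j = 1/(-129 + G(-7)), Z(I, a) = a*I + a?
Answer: 2871137889/18496 ≈ 1.5523e+5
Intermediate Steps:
Z(I, a) = a + I*a (Z(I, a) = I*a + a = a + I*a)
j = -1/136 (j = 1/(-129 - 7) = 1/(-136) = -1/136 ≈ -0.0073529)
p = -5441/136 (p = -1/136 - 5*(1 + 7) = -1/136 - 5*8 = -1/136 - 1*40 = -1/136 - 40 = -5441/136 ≈ -40.007)
(434 + p)² = (434 - 5441/136)² = (53583/136)² = 2871137889/18496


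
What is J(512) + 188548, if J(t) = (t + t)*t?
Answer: 712836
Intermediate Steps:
J(t) = 2*t² (J(t) = (2*t)*t = 2*t²)
J(512) + 188548 = 2*512² + 188548 = 2*262144 + 188548 = 524288 + 188548 = 712836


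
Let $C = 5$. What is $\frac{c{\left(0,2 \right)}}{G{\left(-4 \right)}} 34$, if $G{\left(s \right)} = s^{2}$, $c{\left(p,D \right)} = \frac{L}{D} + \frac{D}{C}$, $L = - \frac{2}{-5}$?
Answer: $\frac{51}{40} \approx 1.275$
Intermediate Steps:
$L = \frac{2}{5}$ ($L = \left(-2\right) \left(- \frac{1}{5}\right) = \frac{2}{5} \approx 0.4$)
$c{\left(p,D \right)} = \frac{D}{5} + \frac{2}{5 D}$ ($c{\left(p,D \right)} = \frac{2}{5 D} + \frac{D}{5} = \frac{D}{5} + \frac{2}{5 D}$)
$\frac{c{\left(0,2 \right)}}{G{\left(-4 \right)}} 34 = \frac{\frac{1}{5} \cdot \frac{1}{2} \left(2 + 2^{2}\right)}{\left(-4\right)^{2}} \cdot 34 = \frac{\frac{1}{5} \cdot \frac{1}{2} \left(2 + 4\right)}{16} \cdot 34 = \frac{1}{5} \cdot \frac{1}{2} \cdot 6 \cdot \frac{1}{16} \cdot 34 = \frac{3}{5} \cdot \frac{1}{16} \cdot 34 = \frac{3}{80} \cdot 34 = \frac{51}{40}$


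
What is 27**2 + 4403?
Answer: 5132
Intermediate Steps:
27**2 + 4403 = 729 + 4403 = 5132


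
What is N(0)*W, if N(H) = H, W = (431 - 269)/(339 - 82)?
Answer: 0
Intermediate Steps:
W = 162/257 ≈ 0.63035
N(0)*W = 0*(162/257) = 0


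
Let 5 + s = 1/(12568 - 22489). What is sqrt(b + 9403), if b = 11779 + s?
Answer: 2*sqrt(521093123934)/9921 ≈ 145.52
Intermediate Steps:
s = -49606/9921 (s = -5 + 1/(12568 - 22489) = -5 + 1/(-9921) = -5 - 1/9921 = -49606/9921 ≈ -5.0001)
b = 116809853/9921 (b = 11779 - 49606/9921 = 116809853/9921 ≈ 11774.)
sqrt(b + 9403) = sqrt(116809853/9921 + 9403) = sqrt(210097016/9921) = 2*sqrt(521093123934)/9921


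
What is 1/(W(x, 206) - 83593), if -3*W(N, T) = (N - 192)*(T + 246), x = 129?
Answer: -1/74101 ≈ -1.3495e-5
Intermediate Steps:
W(N, T) = -(-192 + N)*(246 + T)/3 (W(N, T) = -(N - 192)*(T + 246)/3 = -(-192 + N)*(246 + T)/3)
1/(W(x, 206) - 83593) = 1/((15744 - 82*129 + 64*206 - 1/3*129*206) - 83593) = 1/((15744 - 10578 + 13184 - 8858) - 83593) = 1/(9492 - 83593) = 1/(-74101) = -1/74101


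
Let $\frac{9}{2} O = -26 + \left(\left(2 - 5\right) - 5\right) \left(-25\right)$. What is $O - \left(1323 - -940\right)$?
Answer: $- \frac{6673}{3} \approx -2224.3$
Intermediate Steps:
$O = \frac{116}{3}$ ($O = \frac{2 \left(-26 + \left(\left(2 - 5\right) - 5\right) \left(-25\right)\right)}{9} = \frac{2 \left(-26 + \left(-3 - 5\right) \left(-25\right)\right)}{9} = \frac{2 \left(-26 - -200\right)}{9} = \frac{2 \left(-26 + 200\right)}{9} = \frac{2}{9} \cdot 174 = \frac{116}{3} \approx 38.667$)
$O - \left(1323 - -940\right) = \frac{116}{3} - \left(1323 - -940\right) = \frac{116}{3} - \left(1323 + 940\right) = \frac{116}{3} - 2263 = - \frac{6673}{3}$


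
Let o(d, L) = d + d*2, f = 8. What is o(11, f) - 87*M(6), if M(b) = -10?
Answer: 903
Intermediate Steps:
o(d, L) = 3*d (o(d, L) = d + 2*d = 3*d)
o(11, f) - 87*M(6) = 3*11 - 87*(-10) = 33 + 870 = 903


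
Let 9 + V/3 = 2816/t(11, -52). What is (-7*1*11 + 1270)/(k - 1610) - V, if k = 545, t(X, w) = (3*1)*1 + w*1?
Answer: 10347658/52185 ≈ 198.29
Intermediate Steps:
t(X, w) = 3 + w (t(X, w) = 3*1 + w = 3 + w)
V = -9771/49 (V = -27 + 3*(2816/(3 - 52)) = -27 + 3*(2816/(-49)) = -27 + 3*(2816*(-1/49)) = -27 + 3*(-2816/49) = -27 - 8448/49 = -9771/49 ≈ -199.41)
(-7*1*11 + 1270)/(k - 1610) - V = (-7*1*11 + 1270)/(545 - 1610) - 1*(-9771/49) = (-7*11 + 1270)/(-1065) + 9771/49 = (-77 + 1270)*(-1/1065) + 9771/49 = 1193*(-1/1065) + 9771/49 = -1193/1065 + 9771/49 = 10347658/52185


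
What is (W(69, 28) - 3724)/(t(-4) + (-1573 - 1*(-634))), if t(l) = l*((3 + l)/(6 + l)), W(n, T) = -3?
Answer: 3727/937 ≈ 3.9776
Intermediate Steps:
t(l) = l*(3 + l)/(6 + l) (t(l) = l*((3 + l)/(6 + l)) = l*(3 + l)/(6 + l))
(W(69, 28) - 3724)/(t(-4) + (-1573 - 1*(-634))) = (-3 - 3724)/(-4*(3 - 4)/(6 - 4) + (-1573 - 1*(-634))) = -3727/(-4*(-1)/2 + (-1573 + 634)) = -3727/(-4*½*(-1) - 939) = -3727/(2 - 939) = -3727/(-937) = -3727*(-1/937) = 3727/937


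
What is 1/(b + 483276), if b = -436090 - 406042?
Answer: -1/358856 ≈ -2.7866e-6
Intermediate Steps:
b = -842132
1/(b + 483276) = 1/(-842132 + 483276) = 1/(-358856) = -1/358856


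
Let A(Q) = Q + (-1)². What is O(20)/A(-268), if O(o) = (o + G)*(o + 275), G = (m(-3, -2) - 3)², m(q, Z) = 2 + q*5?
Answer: -27140/89 ≈ -304.94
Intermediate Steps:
m(q, Z) = 2 + 5*q
G = 256 (G = ((2 + 5*(-3)) - 3)² = ((2 - 15) - 3)² = (-13 - 3)² = (-16)² = 256)
O(o) = (256 + o)*(275 + o) (O(o) = (o + 256)*(o + 275) = (256 + o)*(275 + o))
A(Q) = 1 + Q (A(Q) = Q + 1 = 1 + Q)
O(20)/A(-268) = (70400 + 20² + 531*20)/(1 - 268) = (70400 + 400 + 10620)/(-267) = 81420*(-1/267) = -27140/89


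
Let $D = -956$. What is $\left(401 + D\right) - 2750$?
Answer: $-3305$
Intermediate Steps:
$\left(401 + D\right) - 2750 = \left(401 - 956\right) - 2750 = -555 - 2750 = -3305$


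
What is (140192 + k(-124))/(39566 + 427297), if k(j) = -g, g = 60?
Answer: 140132/466863 ≈ 0.30016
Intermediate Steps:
k(j) = -60 (k(j) = -1*60 = -60)
(140192 + k(-124))/(39566 + 427297) = (140192 - 60)/(39566 + 427297) = 140132/466863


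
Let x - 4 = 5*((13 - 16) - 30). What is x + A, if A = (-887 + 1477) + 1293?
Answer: 1722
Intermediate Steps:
A = 1883 (A = 590 + 1293 = 1883)
x = -161 (x = 4 + 5*((13 - 16) - 30) = 4 + 5*(-3 - 30) = 4 + 5*(-33) = 4 - 165 = -161)
x + A = -161 + 1883 = 1722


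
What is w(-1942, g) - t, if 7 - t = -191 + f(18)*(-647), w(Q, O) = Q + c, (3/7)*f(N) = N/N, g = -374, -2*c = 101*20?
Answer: -13979/3 ≈ -4659.7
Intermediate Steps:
c = -1010 (c = -101*20/2 = -½*2020 = -1010)
f(N) = 7/3 (f(N) = 7*(N/N)/3 = (7/3)*1 = 7/3)
w(Q, O) = -1010 + Q (w(Q, O) = Q - 1010 = -1010 + Q)
t = 5123/3 (t = 7 - (-191 + (7/3)*(-647)) = 7 - (-191 - 4529/3) = 7 - 1*(-5102/3) = 7 + 5102/3 = 5123/3 ≈ 1707.7)
w(-1942, g) - t = (-1010 - 1942) - 1*5123/3 = -2952 - 5123/3 = -13979/3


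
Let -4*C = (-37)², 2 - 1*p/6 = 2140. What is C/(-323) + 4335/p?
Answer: 498363/690574 ≈ 0.72166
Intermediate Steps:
p = -12828 (p = 12 - 6*2140 = 12 - 12840 = -12828)
C = -1369/4 (C = -¼*(-37)² = -¼*1369 = -1369/4 ≈ -342.25)
C/(-323) + 4335/p = -1369/4/(-323) + 4335/(-12828) = -1369/4*(-1/323) + 4335*(-1/12828) = 1369/1292 - 1445/4276 = 498363/690574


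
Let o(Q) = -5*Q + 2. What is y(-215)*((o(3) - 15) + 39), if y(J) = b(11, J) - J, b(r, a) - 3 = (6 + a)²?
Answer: 482889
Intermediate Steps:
b(r, a) = 3 + (6 + a)²
y(J) = 3 + (6 + J)² - J (y(J) = (3 + (6 + J)²) - J = 3 + (6 + J)² - J)
o(Q) = 2 - 5*Q
y(-215)*((o(3) - 15) + 39) = (3 + (6 - 215)² - 1*(-215))*(((2 - 5*3) - 15) + 39) = (3 + (-209)² + 215)*(((2 - 15) - 15) + 39) = (3 + 43681 + 215)*((-13 - 15) + 39) = 43899*(-28 + 39) = 43899*11 = 482889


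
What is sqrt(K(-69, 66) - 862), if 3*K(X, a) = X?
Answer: I*sqrt(885) ≈ 29.749*I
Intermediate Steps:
K(X, a) = X/3
sqrt(K(-69, 66) - 862) = sqrt((1/3)*(-69) - 862) = sqrt(-23 - 862) = sqrt(-885) = I*sqrt(885)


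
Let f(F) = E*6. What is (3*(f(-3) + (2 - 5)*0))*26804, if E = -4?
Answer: -1929888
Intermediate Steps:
f(F) = -24 (f(F) = -4*6 = -24)
(3*(f(-3) + (2 - 5)*0))*26804 = (3*(-24 + (2 - 5)*0))*26804 = (3*(-24 - 3*0))*26804 = (3*(-24 + 0))*26804 = (3*(-24))*26804 = -72*26804 = -1929888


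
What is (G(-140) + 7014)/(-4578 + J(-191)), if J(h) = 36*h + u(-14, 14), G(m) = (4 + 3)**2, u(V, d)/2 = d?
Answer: -7063/11426 ≈ -0.61815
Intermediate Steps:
u(V, d) = 2*d
G(m) = 49 (G(m) = 7**2 = 49)
J(h) = 28 + 36*h (J(h) = 36*h + 2*14 = 36*h + 28 = 28 + 36*h)
(G(-140) + 7014)/(-4578 + J(-191)) = (49 + 7014)/(-4578 + (28 + 36*(-191))) = 7063/(-4578 + (28 - 6876)) = 7063/(-4578 - 6848) = 7063/(-11426) = 7063*(-1/11426) = -7063/11426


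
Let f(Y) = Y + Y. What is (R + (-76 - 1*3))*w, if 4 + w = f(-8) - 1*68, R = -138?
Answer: 19096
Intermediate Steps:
f(Y) = 2*Y
w = -88 (w = -4 + (2*(-8) - 1*68) = -4 + (-16 - 68) = -4 - 84 = -88)
(R + (-76 - 1*3))*w = (-138 + (-76 - 1*3))*(-88) = (-138 + (-76 - 3))*(-88) = (-138 - 79)*(-88) = -217*(-88) = 19096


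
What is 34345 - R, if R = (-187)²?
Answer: -624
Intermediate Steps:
R = 34969
34345 - R = 34345 - 1*34969 = 34345 - 34969 = -624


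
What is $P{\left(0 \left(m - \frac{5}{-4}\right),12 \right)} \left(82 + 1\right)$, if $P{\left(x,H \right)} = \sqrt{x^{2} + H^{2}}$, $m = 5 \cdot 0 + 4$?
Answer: $996$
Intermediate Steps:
$m = 4$ ($m = 0 + 4 = 4$)
$P{\left(x,H \right)} = \sqrt{H^{2} + x^{2}}$
$P{\left(0 \left(m - \frac{5}{-4}\right),12 \right)} \left(82 + 1\right) = \sqrt{12^{2} + \left(0 \left(4 - \frac{5}{-4}\right)\right)^{2}} \left(82 + 1\right) = \sqrt{144 + \left(0 \left(4 - - \frac{5}{4}\right)\right)^{2}} \cdot 83 = \sqrt{144 + \left(0 \left(4 + \frac{5}{4}\right)\right)^{2}} \cdot 83 = \sqrt{144 + \left(0 \cdot \frac{21}{4}\right)^{2}} \cdot 83 = \sqrt{144 + 0^{2}} \cdot 83 = \sqrt{144 + 0} \cdot 83 = \sqrt{144} \cdot 83 = 12 \cdot 83 = 996$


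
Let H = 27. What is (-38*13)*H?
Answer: -13338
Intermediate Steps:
(-38*13)*H = -38*13*27 = -494*27 = -13338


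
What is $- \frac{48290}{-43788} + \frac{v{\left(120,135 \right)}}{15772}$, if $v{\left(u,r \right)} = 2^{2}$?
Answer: $\frac{95225629}{86328042} \approx 1.1031$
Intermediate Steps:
$v{\left(u,r \right)} = 4$
$- \frac{48290}{-43788} + \frac{v{\left(120,135 \right)}}{15772} = - \frac{48290}{-43788} + \frac{4}{15772} = \left(-48290\right) \left(- \frac{1}{43788}\right) + 4 \cdot \frac{1}{15772} = \frac{24145}{21894} + \frac{1}{3943} = \frac{95225629}{86328042}$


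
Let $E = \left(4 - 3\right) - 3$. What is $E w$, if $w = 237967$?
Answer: $-475934$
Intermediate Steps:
$E = -2$ ($E = 1 - 3 = -2$)
$E w = \left(-2\right) 237967 = -475934$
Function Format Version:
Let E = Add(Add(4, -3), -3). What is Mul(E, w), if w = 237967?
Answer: -475934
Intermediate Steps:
E = -2 (E = Add(1, -3) = -2)
Mul(E, w) = Mul(-2, 237967) = -475934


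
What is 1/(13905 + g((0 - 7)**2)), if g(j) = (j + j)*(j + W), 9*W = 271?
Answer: 9/194921 ≈ 4.6173e-5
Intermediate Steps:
W = 271/9 (W = (1/9)*271 = 271/9 ≈ 30.111)
g(j) = 2*j*(271/9 + j) (g(j) = (j + j)*(j + 271/9) = (2*j)*(271/9 + j) = 2*j*(271/9 + j))
1/(13905 + g((0 - 7)**2)) = 1/(13905 + 2*(0 - 7)**2*(271 + 9*(0 - 7)**2)/9) = 1/(13905 + (2/9)*(-7)**2*(271 + 9*(-7)**2)) = 1/(13905 + (2/9)*49*(271 + 9*49)) = 1/(13905 + (2/9)*49*(271 + 441)) = 1/(13905 + (2/9)*49*712) = 1/(13905 + 69776/9) = 1/(194921/9) = 9/194921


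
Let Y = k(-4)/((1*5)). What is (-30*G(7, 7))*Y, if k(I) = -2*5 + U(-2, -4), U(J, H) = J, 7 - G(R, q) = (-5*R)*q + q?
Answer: 17640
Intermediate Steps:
G(R, q) = 7 - q + 5*R*q (G(R, q) = 7 - ((-5*R)*q + q) = 7 - (-5*R*q + q) = 7 - (q - 5*R*q) = 7 + (-q + 5*R*q) = 7 - q + 5*R*q)
k(I) = -12 (k(I) = -2*5 - 2 = -10 - 2 = -12)
Y = -12/5 (Y = -12/(1*5) = -12/5 ≈ -2.4000)
(-30*G(7, 7))*Y = -30*(7 - 1*7 + 5*7*7)*(-12/5) = -30*(7 - 7 + 245)*(-12/5) = -30*245*(-12/5) = -7350*(-12/5) = 17640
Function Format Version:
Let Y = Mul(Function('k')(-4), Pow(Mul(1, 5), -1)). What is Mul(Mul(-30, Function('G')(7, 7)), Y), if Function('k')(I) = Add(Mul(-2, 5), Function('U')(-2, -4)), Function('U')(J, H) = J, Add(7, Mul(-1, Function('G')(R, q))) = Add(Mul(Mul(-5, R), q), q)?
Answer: 17640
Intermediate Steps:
Function('G')(R, q) = Add(7, Mul(-1, q), Mul(5, R, q)) (Function('G')(R, q) = Add(7, Mul(-1, Add(Mul(Mul(-5, R), q), q))) = Add(7, Mul(-1, Add(Mul(-5, R, q), q))) = Add(7, Mul(-1, Add(q, Mul(-5, R, q)))) = Add(7, Add(Mul(-1, q), Mul(5, R, q))) = Add(7, Mul(-1, q), Mul(5, R, q)))
Function('k')(I) = -12 (Function('k')(I) = Add(Mul(-2, 5), -2) = Add(-10, -2) = -12)
Y = Rational(-12, 5) (Y = Mul(-12, Pow(Mul(1, 5), -1)) = Mul(-12, Pow(5, -1)) = Mul(-12, Rational(1, 5)) = Rational(-12, 5) ≈ -2.4000)
Mul(Mul(-30, Function('G')(7, 7)), Y) = Mul(Mul(-30, Add(7, Mul(-1, 7), Mul(5, 7, 7))), Rational(-12, 5)) = Mul(Mul(-30, Add(7, -7, 245)), Rational(-12, 5)) = Mul(Mul(-30, 245), Rational(-12, 5)) = Mul(-7350, Rational(-12, 5)) = 17640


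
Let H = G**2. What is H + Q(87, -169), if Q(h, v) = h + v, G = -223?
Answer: 49647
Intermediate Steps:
H = 49729 (H = (-223)**2 = 49729)
H + Q(87, -169) = 49729 + (87 - 169) = 49729 - 82 = 49647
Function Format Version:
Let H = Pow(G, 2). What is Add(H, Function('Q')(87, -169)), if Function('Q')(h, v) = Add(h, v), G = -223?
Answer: 49647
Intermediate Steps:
H = 49729 (H = Pow(-223, 2) = 49729)
Add(H, Function('Q')(87, -169)) = Add(49729, Add(87, -169)) = Add(49729, -82) = 49647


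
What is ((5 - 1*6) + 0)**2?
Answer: 1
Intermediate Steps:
((5 - 1*6) + 0)**2 = ((5 - 6) + 0)**2 = (-1 + 0)**2 = (-1)**2 = 1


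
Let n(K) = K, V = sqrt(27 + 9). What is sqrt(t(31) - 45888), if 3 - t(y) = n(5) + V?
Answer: 2*I*sqrt(11474) ≈ 214.23*I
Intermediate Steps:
V = 6 (V = sqrt(36) = 6)
t(y) = -8 (t(y) = 3 - (5 + 6) = 3 - 1*11 = 3 - 11 = -8)
sqrt(t(31) - 45888) = sqrt(-8 - 45888) = sqrt(-45896) = 2*I*sqrt(11474)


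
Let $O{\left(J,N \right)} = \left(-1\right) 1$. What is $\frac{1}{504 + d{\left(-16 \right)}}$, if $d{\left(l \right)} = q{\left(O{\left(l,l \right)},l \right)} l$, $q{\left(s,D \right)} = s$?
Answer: $\frac{1}{520} \approx 0.0019231$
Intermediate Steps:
$O{\left(J,N \right)} = -1$
$d{\left(l \right)} = - l$
$\frac{1}{504 + d{\left(-16 \right)}} = \frac{1}{504 - -16} = \frac{1}{504 + 16} = \frac{1}{520}$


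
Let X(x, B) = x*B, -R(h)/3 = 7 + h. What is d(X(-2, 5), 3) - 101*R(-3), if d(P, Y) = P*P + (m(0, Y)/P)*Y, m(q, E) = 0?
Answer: 1312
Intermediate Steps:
R(h) = -21 - 3*h (R(h) = -3*(7 + h) = -21 - 3*h)
X(x, B) = B*x
d(P, Y) = P² (d(P, Y) = P*P + (0/P)*Y = P² + 0*Y = P² + 0 = P²)
d(X(-2, 5), 3) - 101*R(-3) = (5*(-2))² - 101*(-21 - 3*(-3)) = (-10)² - 101*(-21 + 9) = 100 - 101*(-12) = 100 + 1212 = 1312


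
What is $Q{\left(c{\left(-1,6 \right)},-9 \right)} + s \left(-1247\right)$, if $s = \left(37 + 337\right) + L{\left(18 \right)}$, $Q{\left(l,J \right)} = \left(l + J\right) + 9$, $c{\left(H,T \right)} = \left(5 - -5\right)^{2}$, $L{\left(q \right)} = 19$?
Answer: $-489971$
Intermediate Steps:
$c{\left(H,T \right)} = 100$ ($c{\left(H,T \right)} = \left(5 + 5\right)^{2} = 10^{2} = 100$)
$Q{\left(l,J \right)} = 9 + J + l$ ($Q{\left(l,J \right)} = \left(J + l\right) + 9 = 9 + J + l$)
$s = 393$ ($s = \left(37 + 337\right) + 19 = 374 + 19 = 393$)
$Q{\left(c{\left(-1,6 \right)},-9 \right)} + s \left(-1247\right) = \left(9 - 9 + 100\right) + 393 \left(-1247\right) = 100 - 490071 = -489971$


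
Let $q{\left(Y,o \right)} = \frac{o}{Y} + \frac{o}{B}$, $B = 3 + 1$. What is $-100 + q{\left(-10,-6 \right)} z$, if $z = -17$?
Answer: $- \frac{847}{10} \approx -84.7$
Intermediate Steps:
$B = 4$
$q{\left(Y,o \right)} = \frac{o}{4} + \frac{o}{Y}$ ($q{\left(Y,o \right)} = \frac{o}{Y} + \frac{o}{4} = \frac{o}{4} + \frac{o}{Y}$)
$-100 + q{\left(-10,-6 \right)} z = -100 + \left(\frac{1}{4} \left(-6\right) - \frac{6}{-10}\right) \left(-17\right) = -100 + \left(- \frac{3}{2} - - \frac{3}{5}\right) \left(-17\right) = -100 + \left(- \frac{3}{2} + \frac{3}{5}\right) \left(-17\right) = -100 - - \frac{153}{10} = -100 + \frac{153}{10} = - \frac{847}{10}$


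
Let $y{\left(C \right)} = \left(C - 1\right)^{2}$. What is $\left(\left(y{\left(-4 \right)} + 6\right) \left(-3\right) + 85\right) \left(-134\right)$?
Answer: $1072$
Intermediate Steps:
$y{\left(C \right)} = \left(-1 + C\right)^{2}$
$\left(\left(y{\left(-4 \right)} + 6\right) \left(-3\right) + 85\right) \left(-134\right) = \left(\left(\left(-1 - 4\right)^{2} + 6\right) \left(-3\right) + 85\right) \left(-134\right) = \left(\left(\left(-5\right)^{2} + 6\right) \left(-3\right) + 85\right) \left(-134\right) = \left(\left(25 + 6\right) \left(-3\right) + 85\right) \left(-134\right) = \left(31 \left(-3\right) + 85\right) \left(-134\right) = \left(-93 + 85\right) \left(-134\right) = \left(-8\right) \left(-134\right) = 1072$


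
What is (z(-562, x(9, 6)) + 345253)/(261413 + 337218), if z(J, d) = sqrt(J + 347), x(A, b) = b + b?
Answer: 345253/598631 + I*sqrt(215)/598631 ≈ 0.57674 + 2.4494e-5*I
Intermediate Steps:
x(A, b) = 2*b
z(J, d) = sqrt(347 + J)
(z(-562, x(9, 6)) + 345253)/(261413 + 337218) = (sqrt(347 - 562) + 345253)/(261413 + 337218) = (sqrt(-215) + 345253)/598631 = (I*sqrt(215) + 345253)*(1/598631) = (345253 + I*sqrt(215))*(1/598631) = 345253/598631 + I*sqrt(215)/598631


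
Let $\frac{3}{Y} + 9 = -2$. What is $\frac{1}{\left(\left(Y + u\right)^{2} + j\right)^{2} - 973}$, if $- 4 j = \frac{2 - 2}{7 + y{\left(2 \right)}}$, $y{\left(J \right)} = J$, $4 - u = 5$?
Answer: $- \frac{14641}{14207277} \approx -0.0010305$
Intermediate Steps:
$u = -1$ ($u = 4 - 5 = -1$)
$Y = - \frac{3}{11}$ ($Y = \frac{3}{-9 - 2} = \frac{3}{-11} = 3 \left(- \frac{1}{11}\right) = - \frac{3}{11} \approx -0.27273$)
$j = 0$ ($j = - \frac{\left(2 - 2\right) \frac{1}{7 + 2}}{4} = - \frac{0 \cdot \frac{1}{9}}{4} = \left(- \frac{1}{4}\right) 0 = 0$)
$\frac{1}{\left(\left(Y + u\right)^{2} + j\right)^{2} - 973} = \frac{1}{\left(\left(- \frac{3}{11} - 1\right)^{2} + 0\right)^{2} - 973} = \frac{1}{\left(\left(- \frac{14}{11}\right)^{2} + 0\right)^{2} - 973} = \frac{1}{\left(\frac{196}{121} + 0\right)^{2} - 973} = \frac{1}{\left(\frac{196}{121}\right)^{2} - 973} = \frac{1}{\frac{38416}{14641} - 973} = \frac{1}{- \frac{14207277}{14641}} = - \frac{14641}{14207277}$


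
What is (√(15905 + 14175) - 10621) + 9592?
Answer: -1029 + 8*√470 ≈ -855.56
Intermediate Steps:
(√(15905 + 14175) - 10621) + 9592 = (√30080 - 10621) + 9592 = (8*√470 - 10621) + 9592 = (-10621 + 8*√470) + 9592 = -1029 + 8*√470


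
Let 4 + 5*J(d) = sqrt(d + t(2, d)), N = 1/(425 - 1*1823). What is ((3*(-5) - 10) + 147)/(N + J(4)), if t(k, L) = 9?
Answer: -4773009660/5919157 - 1192186440*sqrt(13)/5919157 ≈ -1532.6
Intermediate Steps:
N = -1/1398 (N = 1/(425 - 1823) = 1/(-1398) = -1/1398 ≈ -0.00071531)
J(d) = -4/5 + sqrt(9 + d)/5 (J(d) = -4/5 + sqrt(d + 9)/5 = -4/5 + sqrt(9 + d)/5)
((3*(-5) - 10) + 147)/(N + J(4)) = ((3*(-5) - 10) + 147)/(-1/1398 + (-4/5 + sqrt(9 + 4)/5)) = ((-15 - 10) + 147)/(-1/1398 + (-4/5 + sqrt(13)/5)) = (-25 + 147)/(-5597/6990 + sqrt(13)/5) = 122/(-5597/6990 + sqrt(13)/5)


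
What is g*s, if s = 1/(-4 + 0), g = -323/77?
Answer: 323/308 ≈ 1.0487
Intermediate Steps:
g = -323/77 (g = -323*1/77 = -323/77 ≈ -4.1948)
s = -1/4 (s = 1/(-4) = -1/4 ≈ -0.25000)
g*s = -323/77*(-1/4) = 323/308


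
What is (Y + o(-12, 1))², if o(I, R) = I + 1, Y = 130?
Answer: 14161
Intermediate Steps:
o(I, R) = 1 + I
(Y + o(-12, 1))² = (130 + (1 - 12))² = (130 - 11)² = 119² = 14161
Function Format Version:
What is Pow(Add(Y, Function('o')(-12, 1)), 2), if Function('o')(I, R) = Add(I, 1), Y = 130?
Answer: 14161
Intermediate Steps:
Function('o')(I, R) = Add(1, I)
Pow(Add(Y, Function('o')(-12, 1)), 2) = Pow(Add(130, Add(1, -12)), 2) = Pow(Add(130, -11), 2) = Pow(119, 2) = 14161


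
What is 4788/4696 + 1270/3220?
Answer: 133633/94507 ≈ 1.4140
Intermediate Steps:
4788/4696 + 1270/3220 = 4788*(1/4696) + 1270*(1/3220) = 1197/1174 + 127/322 = 133633/94507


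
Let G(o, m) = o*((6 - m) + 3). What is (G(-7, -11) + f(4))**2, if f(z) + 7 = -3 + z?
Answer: 21316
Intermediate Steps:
f(z) = -10 + z (f(z) = -7 + (-3 + z) = -10 + z)
G(o, m) = o*(9 - m)
(G(-7, -11) + f(4))**2 = (-7*(9 - 1*(-11)) + (-10 + 4))**2 = (-7*(9 + 11) - 6)**2 = (-7*20 - 6)**2 = (-140 - 6)**2 = (-146)**2 = 21316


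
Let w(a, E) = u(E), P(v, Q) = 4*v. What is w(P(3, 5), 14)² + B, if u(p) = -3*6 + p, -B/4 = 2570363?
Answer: -10281436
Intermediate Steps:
B = -10281452 (B = -4*2570363 = -10281452)
u(p) = -18 + p
w(a, E) = -18 + E
w(P(3, 5), 14)² + B = (-18 + 14)² - 10281452 = (-4)² - 10281452 = 16 - 10281452 = -10281436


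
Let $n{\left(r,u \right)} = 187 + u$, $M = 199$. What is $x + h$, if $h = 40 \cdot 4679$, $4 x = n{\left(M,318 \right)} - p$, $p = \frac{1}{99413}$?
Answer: $\frac{18618687971}{99413} \approx 1.8729 \cdot 10^{5}$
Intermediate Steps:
$p = \frac{1}{99413} \approx 1.0059 \cdot 10^{-5}$
$x = \frac{12550891}{99413}$ ($x = \frac{\left(187 + 318\right) - \frac{1}{99413}}{4} = \frac{505 - \frac{1}{99413}}{4} = \frac{1}{4} \cdot \frac{50203564}{99413} = \frac{12550891}{99413} \approx 126.25$)
$h = 187160$
$x + h = \frac{12550891}{99413} + 187160 = \frac{18618687971}{99413}$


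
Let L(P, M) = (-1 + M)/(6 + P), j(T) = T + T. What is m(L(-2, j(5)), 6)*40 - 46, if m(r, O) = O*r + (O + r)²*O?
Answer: 16829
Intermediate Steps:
j(T) = 2*T
L(P, M) = (-1 + M)/(6 + P)
m(r, O) = O*r + O*(O + r)²
m(L(-2, j(5)), 6)*40 - 46 = (6*((-1 + 2*5)/(6 - 2) + (6 + (-1 + 2*5)/(6 - 2))²))*40 - 46 = (6*((-1 + 10)/4 + (6 + (-1 + 10)/4)²))*40 - 46 = (6*((¼)*9 + (6 + (¼)*9)²))*40 - 46 = (6*(9/4 + (6 + 9/4)²))*40 - 46 = (6*(9/4 + (33/4)²))*40 - 46 = (6*(9/4 + 1089/16))*40 - 46 = (6*(1125/16))*40 - 46 = (3375/8)*40 - 46 = 16875 - 46 = 16829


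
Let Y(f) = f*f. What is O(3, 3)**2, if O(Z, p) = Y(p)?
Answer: 81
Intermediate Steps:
Y(f) = f**2
O(Z, p) = p**2
O(3, 3)**2 = (3**2)**2 = 9**2 = 81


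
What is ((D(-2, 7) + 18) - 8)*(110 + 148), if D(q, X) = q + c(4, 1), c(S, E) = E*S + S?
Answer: 4128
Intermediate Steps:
c(S, E) = S + E*S
D(q, X) = 8 + q (D(q, X) = q + 4*(1 + 1) = q + 4*2 = q + 8 = 8 + q)
((D(-2, 7) + 18) - 8)*(110 + 148) = (((8 - 2) + 18) - 8)*(110 + 148) = ((6 + 18) - 8)*258 = (24 - 8)*258 = 16*258 = 4128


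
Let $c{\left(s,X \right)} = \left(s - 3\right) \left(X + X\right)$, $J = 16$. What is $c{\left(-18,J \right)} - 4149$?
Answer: $-4821$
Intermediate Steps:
$c{\left(s,X \right)} = 2 X \left(-3 + s\right)$ ($c{\left(s,X \right)} = \left(-3 + s\right) 2 X = 2 X \left(-3 + s\right)$)
$c{\left(-18,J \right)} - 4149 = 2 \cdot 16 \left(-3 - 18\right) - 4149 = 2 \cdot 16 \left(-21\right) - 4149 = -672 - 4149 = -4821$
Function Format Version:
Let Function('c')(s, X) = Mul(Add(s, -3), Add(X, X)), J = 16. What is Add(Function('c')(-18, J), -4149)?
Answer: -4821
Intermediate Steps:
Function('c')(s, X) = Mul(2, X, Add(-3, s)) (Function('c')(s, X) = Mul(Add(-3, s), Mul(2, X)) = Mul(2, X, Add(-3, s)))
Add(Function('c')(-18, J), -4149) = Add(Mul(2, 16, Add(-3, -18)), -4149) = Add(Mul(2, 16, -21), -4149) = Add(-672, -4149) = -4821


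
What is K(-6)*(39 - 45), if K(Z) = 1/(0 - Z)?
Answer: -1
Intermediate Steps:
K(Z) = -1/Z (K(Z) = 1/(-Z) = -1/Z)
K(-6)*(39 - 45) = (-1/(-6))*(39 - 45) = -1*(-1/6)*(-6) = (1/6)*(-6) = -1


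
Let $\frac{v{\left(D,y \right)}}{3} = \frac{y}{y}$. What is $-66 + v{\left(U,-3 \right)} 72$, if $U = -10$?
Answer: $150$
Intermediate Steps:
$v{\left(D,y \right)} = 3$ ($v{\left(D,y \right)} = 3 \frac{y}{y} = 3 \cdot 1 = 3$)
$-66 + v{\left(U,-3 \right)} 72 = -66 + 3 \cdot 72 = -66 + 216 = 150$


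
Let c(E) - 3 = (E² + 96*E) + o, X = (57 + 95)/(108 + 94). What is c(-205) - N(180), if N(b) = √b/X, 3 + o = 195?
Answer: 22540 - 303*√5/38 ≈ 22522.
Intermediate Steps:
X = 76/101 (X = 152/202 = 152*(1/202) = 76/101 ≈ 0.75247)
o = 192 (o = -3 + 195 = 192)
N(b) = 101*√b/76 (N(b) = √b/(76/101) = 101*√b/76)
c(E) = 195 + E² + 96*E (c(E) = 3 + ((E² + 96*E) + 192) = 3 + (192 + E² + 96*E) = 195 + E² + 96*E)
c(-205) - N(180) = (195 + (-205)² + 96*(-205)) - 101*√180/76 = (195 + 42025 - 19680) - 101*6*√5/76 = 22540 - 303*√5/38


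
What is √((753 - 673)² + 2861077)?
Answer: √2867477 ≈ 1693.4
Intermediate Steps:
√((753 - 673)² + 2861077) = √(80² + 2861077) = √(6400 + 2861077) = √2867477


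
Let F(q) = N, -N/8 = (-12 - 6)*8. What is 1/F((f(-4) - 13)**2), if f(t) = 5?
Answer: 1/1152 ≈ 0.00086806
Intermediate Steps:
N = 1152 (N = -8*(-12 - 6)*8 = -(-144)*8 = -8*(-144) = 1152)
F(q) = 1152
1/F((f(-4) - 13)**2) = 1/1152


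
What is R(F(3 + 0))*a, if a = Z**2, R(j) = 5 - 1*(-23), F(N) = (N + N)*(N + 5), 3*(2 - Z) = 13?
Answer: 1372/9 ≈ 152.44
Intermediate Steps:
Z = -7/3 (Z = 2 - 1/3*13 = 2 - 13/3 = -7/3 ≈ -2.3333)
F(N) = 2*N*(5 + N) (F(N) = (2*N)*(5 + N) = 2*N*(5 + N))
R(j) = 28 (R(j) = 5 + 23 = 28)
a = 49/9 (a = (-7/3)**2 = 49/9 ≈ 5.4444)
R(F(3 + 0))*a = 28*(49/9) = 1372/9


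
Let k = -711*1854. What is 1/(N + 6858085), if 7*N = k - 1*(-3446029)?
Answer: 7/50134430 ≈ 1.3962e-7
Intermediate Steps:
k = -1318194
N = 2127835/7 (N = (-1318194 - 1*(-3446029))/7 = (-1318194 + 3446029)/7 = (⅐)*2127835 = 2127835/7 ≈ 3.0398e+5)
1/(N + 6858085) = 1/(2127835/7 + 6858085) = 1/(50134430/7) = 7/50134430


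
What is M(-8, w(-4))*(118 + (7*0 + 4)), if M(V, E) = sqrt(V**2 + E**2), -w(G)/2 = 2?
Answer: 488*sqrt(5) ≈ 1091.2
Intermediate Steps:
w(G) = -4 (w(G) = -2*2 = -4)
M(V, E) = sqrt(E**2 + V**2)
M(-8, w(-4))*(118 + (7*0 + 4)) = sqrt((-4)**2 + (-8)**2)*(118 + (7*0 + 4)) = sqrt(16 + 64)*(118 + (0 + 4)) = sqrt(80)*(118 + 4) = (4*sqrt(5))*122 = 488*sqrt(5)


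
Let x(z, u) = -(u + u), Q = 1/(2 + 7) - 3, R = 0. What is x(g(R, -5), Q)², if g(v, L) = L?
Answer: 2704/81 ≈ 33.383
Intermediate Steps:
Q = -26/9 (Q = 1/9 - 3 = ⅑ - 3 = -26/9 ≈ -2.8889)
x(z, u) = -2*u
x(g(R, -5), Q)² = (-2*(-26/9))² = (52/9)² = 2704/81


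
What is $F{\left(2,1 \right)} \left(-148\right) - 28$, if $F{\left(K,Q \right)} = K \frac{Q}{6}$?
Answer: $- \frac{232}{3} \approx -77.333$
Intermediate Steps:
$F{\left(K,Q \right)} = \frac{K Q}{6}$ ($F{\left(K,Q \right)} = K Q \frac{1}{6} = K \frac{Q}{6} = \frac{K Q}{6}$)
$F{\left(2,1 \right)} \left(-148\right) - 28 = \frac{1}{6} \cdot 2 \cdot 1 \left(-148\right) - 28 = \frac{1}{3} \left(-148\right) - 28 = - \frac{148}{3} - 28 = - \frac{232}{3}$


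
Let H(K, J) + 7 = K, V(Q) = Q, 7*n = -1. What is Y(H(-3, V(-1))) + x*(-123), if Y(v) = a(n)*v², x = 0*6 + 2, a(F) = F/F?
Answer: -146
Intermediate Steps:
n = -⅐ (n = (⅐)*(-1) = -⅐ ≈ -0.14286)
H(K, J) = -7 + K
a(F) = 1
x = 2 (x = 0 + 2 = 2)
Y(v) = v² (Y(v) = 1*v² = v²)
Y(H(-3, V(-1))) + x*(-123) = (-7 - 3)² + 2*(-123) = (-10)² - 246 = 100 - 246 = -146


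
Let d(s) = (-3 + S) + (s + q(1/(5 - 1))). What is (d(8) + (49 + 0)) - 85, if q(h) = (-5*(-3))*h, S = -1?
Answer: -113/4 ≈ -28.250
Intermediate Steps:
q(h) = 15*h
d(s) = -¼ + s (d(s) = (-3 - 1) + (s + 15/(5 - 1)) = -4 + (s + 15/4) = -4 + (15/4 + s) = -¼ + s)
(d(8) + (49 + 0)) - 85 = ((-¼ + 8) + (49 + 0)) - 85 = (31/4 + 49) - 85 = 227/4 - 85 = -113/4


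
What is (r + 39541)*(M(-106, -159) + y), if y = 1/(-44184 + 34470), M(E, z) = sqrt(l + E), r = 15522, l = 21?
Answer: -55063/9714 + 55063*I*sqrt(85) ≈ -5.6684 + 5.0766e+5*I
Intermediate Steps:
M(E, z) = sqrt(21 + E)
y = -1/9714 (y = 1/(-9714) = -1/9714 ≈ -0.00010294)
(r + 39541)*(M(-106, -159) + y) = (15522 + 39541)*(sqrt(21 - 106) - 1/9714) = 55063*(sqrt(-85) - 1/9714) = 55063*(I*sqrt(85) - 1/9714) = 55063*(-1/9714 + I*sqrt(85)) = -55063/9714 + 55063*I*sqrt(85)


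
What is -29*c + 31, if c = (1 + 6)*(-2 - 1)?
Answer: 640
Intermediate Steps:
c = -21 (c = 7*(-3) = -21)
-29*c + 31 = -29*(-21) + 31 = 609 + 31 = 640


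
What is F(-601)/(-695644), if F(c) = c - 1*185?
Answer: 393/347822 ≈ 0.0011299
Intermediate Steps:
F(c) = -185 + c (F(c) = c - 185 = -185 + c)
F(-601)/(-695644) = (-185 - 601)/(-695644) = -786*(-1/695644) = 393/347822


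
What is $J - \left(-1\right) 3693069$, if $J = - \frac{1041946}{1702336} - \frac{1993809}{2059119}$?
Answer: $\frac{2157559171243167583}{584218733664} \approx 3.6931 \cdot 10^{6}$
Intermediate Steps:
$J = - \frac{923270607233}{584218733664}$ ($J = \left(-1041946\right) \frac{1}{1702336} - \frac{664603}{686373} = - \frac{520973}{851168} - \frac{664603}{686373} = - \frac{923270607233}{584218733664} \approx -1.5804$)
$J - \left(-1\right) 3693069 = - \frac{923270607233}{584218733664} - \left(-1\right) 3693069 = - \frac{923270607233}{584218733664} - -3693069 = - \frac{923270607233}{584218733664} + 3693069 = \frac{2157559171243167583}{584218733664}$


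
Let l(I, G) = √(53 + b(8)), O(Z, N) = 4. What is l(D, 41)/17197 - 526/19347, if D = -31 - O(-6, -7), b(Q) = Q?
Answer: -526/19347 + √61/17197 ≈ -0.026734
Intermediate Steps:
D = -35 (D = -31 - 1*4 = -31 - 4 = -35)
l(I, G) = √61 (l(I, G) = √(53 + 8) = √61)
l(D, 41)/17197 - 526/19347 = √61/17197 - 526/19347 = -526/19347 + √61/17197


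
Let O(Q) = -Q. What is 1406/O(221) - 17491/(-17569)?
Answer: -20836503/3882749 ≈ -5.3664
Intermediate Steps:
1406/O(221) - 17491/(-17569) = 1406/((-1*221)) - 17491/(-17569) = 1406/(-221) - 17491*(-1/17569) = 1406*(-1/221) + 17491/17569 = -1406/221 + 17491/17569 = -20836503/3882749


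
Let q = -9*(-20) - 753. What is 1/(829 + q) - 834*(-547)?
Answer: 116786689/256 ≈ 4.5620e+5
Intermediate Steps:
q = -573 (q = 180 - 753 = -573)
1/(829 + q) - 834*(-547) = 1/(829 - 573) - 834*(-547) = 1/256 + 456198 = 116786689/256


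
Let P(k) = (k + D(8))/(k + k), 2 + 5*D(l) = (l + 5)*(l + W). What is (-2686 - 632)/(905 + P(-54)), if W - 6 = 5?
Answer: -358344/97745 ≈ -3.6661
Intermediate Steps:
W = 11 (W = 6 + 5 = 11)
D(l) = -⅖ + (5 + l)*(11 + l)/5 (D(l) = -⅖ + ((l + 5)*(l + 11))/5 = -⅖ + ((5 + l)*(11 + l))/5 = -⅖ + (5 + l)*(11 + l)/5)
P(k) = (49 + k)/(2*k) (P(k) = (k + (53/5 + (⅕)*8² + (16/5)*8))/(k + k) = (k + (53/5 + (⅕)*64 + 128/5))/((2*k)) = (k + (53/5 + 64/5 + 128/5))*(1/(2*k)) = (k + 49)*(1/(2*k)) = (49 + k)*(1/(2*k)) = (49 + k)/(2*k))
(-2686 - 632)/(905 + P(-54)) = (-2686 - 632)/(905 + (½)*(49 - 54)/(-54)) = -3318/(905 + (½)*(-1/54)*(-5)) = -3318/(905 + 5/108) = -3318/97745/108 = -3318*108/97745 = -358344/97745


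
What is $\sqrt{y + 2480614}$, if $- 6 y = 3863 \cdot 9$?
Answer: $\frac{\sqrt{9899278}}{2} \approx 1573.2$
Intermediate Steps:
$y = - \frac{11589}{2}$ ($y = - \frac{3863 \cdot 9}{6} = \left(- \frac{1}{6}\right) 34767 = - \frac{11589}{2} \approx -5794.5$)
$\sqrt{y + 2480614} = \sqrt{- \frac{11589}{2} + 2480614} = \sqrt{\frac{4949639}{2}} = \frac{\sqrt{9899278}}{2}$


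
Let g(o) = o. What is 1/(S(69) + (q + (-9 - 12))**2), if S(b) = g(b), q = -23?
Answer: 1/2005 ≈ 0.00049875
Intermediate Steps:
S(b) = b
1/(S(69) + (q + (-9 - 12))**2) = 1/(69 + (-23 + (-9 - 12))**2) = 1/(69 + (-23 - 21)**2) = 1/(69 + (-44)**2) = 1/(69 + 1936) = 1/2005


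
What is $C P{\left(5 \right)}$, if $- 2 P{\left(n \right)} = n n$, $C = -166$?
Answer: $2075$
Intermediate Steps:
$P{\left(n \right)} = - \frac{n^{2}}{2}$ ($P{\left(n \right)} = - \frac{n n}{2} = - \frac{n^{2}}{2}$)
$C P{\left(5 \right)} = - 166 \left(- \frac{5^{2}}{2}\right) = - 166 \left(\left(- \frac{1}{2}\right) 25\right) = \left(-166\right) \left(- \frac{25}{2}\right) = 2075$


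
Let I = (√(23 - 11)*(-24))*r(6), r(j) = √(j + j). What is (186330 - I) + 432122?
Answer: 618740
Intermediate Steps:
r(j) = √2*√j (r(j) = √(2*j) = √2*√j)
I = -288 (I = (√(23 - 11)*(-24))*(√2*√6) = (√12*(-24))*(2*√3) = ((2*√3)*(-24))*(2*√3) = (-48*√3)*(2*√3) = -288)
(186330 - I) + 432122 = (186330 - 1*(-288)) + 432122 = (186330 + 288) + 432122 = 186618 + 432122 = 618740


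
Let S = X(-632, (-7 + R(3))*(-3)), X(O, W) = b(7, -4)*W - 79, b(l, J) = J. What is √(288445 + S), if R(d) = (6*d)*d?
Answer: √288930 ≈ 537.52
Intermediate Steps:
R(d) = 6*d²
X(O, W) = -79 - 4*W (X(O, W) = -4*W - 79 = -79 - 4*W)
S = 485 (S = -79 - 4*(-7 + 6*3²)*(-3) = -79 - 4*(-7 + 6*9)*(-3) = -79 - 4*(-7 + 54)*(-3) = -79 - 188*(-3) = -79 - 4*(-141) = -79 + 564 = 485)
√(288445 + S) = √(288445 + 485) = √288930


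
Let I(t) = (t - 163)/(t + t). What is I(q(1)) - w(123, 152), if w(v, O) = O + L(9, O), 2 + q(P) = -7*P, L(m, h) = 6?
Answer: -1336/9 ≈ -148.44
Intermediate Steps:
q(P) = -2 - 7*P
w(v, O) = 6 + O (w(v, O) = O + 6 = 6 + O)
I(t) = (-163 + t)/(2*t) (I(t) = (-163 + t)/((2*t)) = (-163 + t)*(1/(2*t)) = (-163 + t)/(2*t))
I(q(1)) - w(123, 152) = (-163 + (-2 - 7*1))/(2*(-2 - 7*1)) - (6 + 152) = (-163 + (-2 - 7))/(2*(-2 - 7)) - 1*158 = (1/2)*(-163 - 9)/(-9) - 158 = (1/2)*(-1/9)*(-172) - 158 = 86/9 - 158 = -1336/9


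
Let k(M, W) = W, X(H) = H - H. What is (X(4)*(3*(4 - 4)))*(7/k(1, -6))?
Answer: 0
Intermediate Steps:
X(H) = 0
(X(4)*(3*(4 - 4)))*(7/k(1, -6)) = (0*(3*(4 - 4)))*(7/(-6)) = (0*(3*0))*(7*(-1/6)) = (0*0)*(-7/6) = 0*(-7/6) = 0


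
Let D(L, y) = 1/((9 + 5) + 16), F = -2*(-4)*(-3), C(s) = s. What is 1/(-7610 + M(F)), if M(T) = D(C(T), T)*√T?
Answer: -285375/2171703751 - 5*I*√6/4343407502 ≈ -0.00013141 - 2.8198e-9*I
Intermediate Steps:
F = -24 (F = 8*(-3) = -24)
D(L, y) = 1/30 (D(L, y) = 1/(14 + 16) = 1/30)
M(T) = √T/30
1/(-7610 + M(F)) = 1/(-7610 + √(-24)/30) = 1/(-7610 + (2*I*√6)/30) = 1/(-7610 + I*√6/15)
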